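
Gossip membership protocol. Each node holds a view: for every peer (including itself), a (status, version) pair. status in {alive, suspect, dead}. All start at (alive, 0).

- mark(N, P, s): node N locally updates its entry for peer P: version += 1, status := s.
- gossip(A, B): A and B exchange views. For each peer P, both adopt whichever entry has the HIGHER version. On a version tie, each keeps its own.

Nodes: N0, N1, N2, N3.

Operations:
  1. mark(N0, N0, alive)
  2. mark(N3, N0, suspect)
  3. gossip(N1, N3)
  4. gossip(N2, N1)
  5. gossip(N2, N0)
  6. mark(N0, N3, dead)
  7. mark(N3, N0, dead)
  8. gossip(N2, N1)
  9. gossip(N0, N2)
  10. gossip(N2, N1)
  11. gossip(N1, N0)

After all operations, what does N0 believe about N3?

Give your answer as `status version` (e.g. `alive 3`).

Op 1: N0 marks N0=alive -> (alive,v1)
Op 2: N3 marks N0=suspect -> (suspect,v1)
Op 3: gossip N1<->N3 -> N1.N0=(suspect,v1) N1.N1=(alive,v0) N1.N2=(alive,v0) N1.N3=(alive,v0) | N3.N0=(suspect,v1) N3.N1=(alive,v0) N3.N2=(alive,v0) N3.N3=(alive,v0)
Op 4: gossip N2<->N1 -> N2.N0=(suspect,v1) N2.N1=(alive,v0) N2.N2=(alive,v0) N2.N3=(alive,v0) | N1.N0=(suspect,v1) N1.N1=(alive,v0) N1.N2=(alive,v0) N1.N3=(alive,v0)
Op 5: gossip N2<->N0 -> N2.N0=(suspect,v1) N2.N1=(alive,v0) N2.N2=(alive,v0) N2.N3=(alive,v0) | N0.N0=(alive,v1) N0.N1=(alive,v0) N0.N2=(alive,v0) N0.N3=(alive,v0)
Op 6: N0 marks N3=dead -> (dead,v1)
Op 7: N3 marks N0=dead -> (dead,v2)
Op 8: gossip N2<->N1 -> N2.N0=(suspect,v1) N2.N1=(alive,v0) N2.N2=(alive,v0) N2.N3=(alive,v0) | N1.N0=(suspect,v1) N1.N1=(alive,v0) N1.N2=(alive,v0) N1.N3=(alive,v0)
Op 9: gossip N0<->N2 -> N0.N0=(alive,v1) N0.N1=(alive,v0) N0.N2=(alive,v0) N0.N3=(dead,v1) | N2.N0=(suspect,v1) N2.N1=(alive,v0) N2.N2=(alive,v0) N2.N3=(dead,v1)
Op 10: gossip N2<->N1 -> N2.N0=(suspect,v1) N2.N1=(alive,v0) N2.N2=(alive,v0) N2.N3=(dead,v1) | N1.N0=(suspect,v1) N1.N1=(alive,v0) N1.N2=(alive,v0) N1.N3=(dead,v1)
Op 11: gossip N1<->N0 -> N1.N0=(suspect,v1) N1.N1=(alive,v0) N1.N2=(alive,v0) N1.N3=(dead,v1) | N0.N0=(alive,v1) N0.N1=(alive,v0) N0.N2=(alive,v0) N0.N3=(dead,v1)

Answer: dead 1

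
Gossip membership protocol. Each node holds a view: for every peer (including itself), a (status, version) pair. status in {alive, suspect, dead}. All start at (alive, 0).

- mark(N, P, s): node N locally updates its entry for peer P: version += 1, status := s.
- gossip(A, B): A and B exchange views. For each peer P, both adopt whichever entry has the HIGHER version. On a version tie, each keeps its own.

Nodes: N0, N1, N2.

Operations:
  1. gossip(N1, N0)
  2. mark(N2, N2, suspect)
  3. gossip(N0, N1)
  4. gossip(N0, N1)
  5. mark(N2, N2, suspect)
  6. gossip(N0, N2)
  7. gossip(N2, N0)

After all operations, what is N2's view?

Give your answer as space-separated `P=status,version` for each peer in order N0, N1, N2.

Op 1: gossip N1<->N0 -> N1.N0=(alive,v0) N1.N1=(alive,v0) N1.N2=(alive,v0) | N0.N0=(alive,v0) N0.N1=(alive,v0) N0.N2=(alive,v0)
Op 2: N2 marks N2=suspect -> (suspect,v1)
Op 3: gossip N0<->N1 -> N0.N0=(alive,v0) N0.N1=(alive,v0) N0.N2=(alive,v0) | N1.N0=(alive,v0) N1.N1=(alive,v0) N1.N2=(alive,v0)
Op 4: gossip N0<->N1 -> N0.N0=(alive,v0) N0.N1=(alive,v0) N0.N2=(alive,v0) | N1.N0=(alive,v0) N1.N1=(alive,v0) N1.N2=(alive,v0)
Op 5: N2 marks N2=suspect -> (suspect,v2)
Op 6: gossip N0<->N2 -> N0.N0=(alive,v0) N0.N1=(alive,v0) N0.N2=(suspect,v2) | N2.N0=(alive,v0) N2.N1=(alive,v0) N2.N2=(suspect,v2)
Op 7: gossip N2<->N0 -> N2.N0=(alive,v0) N2.N1=(alive,v0) N2.N2=(suspect,v2) | N0.N0=(alive,v0) N0.N1=(alive,v0) N0.N2=(suspect,v2)

Answer: N0=alive,0 N1=alive,0 N2=suspect,2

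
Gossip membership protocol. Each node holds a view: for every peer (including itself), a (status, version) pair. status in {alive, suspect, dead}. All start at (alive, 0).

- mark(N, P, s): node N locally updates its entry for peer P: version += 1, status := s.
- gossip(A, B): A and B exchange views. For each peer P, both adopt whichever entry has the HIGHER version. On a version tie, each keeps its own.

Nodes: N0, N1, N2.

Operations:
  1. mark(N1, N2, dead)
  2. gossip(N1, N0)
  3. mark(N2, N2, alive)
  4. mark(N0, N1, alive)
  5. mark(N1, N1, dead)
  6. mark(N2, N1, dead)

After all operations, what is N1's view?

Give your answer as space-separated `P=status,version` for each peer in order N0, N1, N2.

Op 1: N1 marks N2=dead -> (dead,v1)
Op 2: gossip N1<->N0 -> N1.N0=(alive,v0) N1.N1=(alive,v0) N1.N2=(dead,v1) | N0.N0=(alive,v0) N0.N1=(alive,v0) N0.N2=(dead,v1)
Op 3: N2 marks N2=alive -> (alive,v1)
Op 4: N0 marks N1=alive -> (alive,v1)
Op 5: N1 marks N1=dead -> (dead,v1)
Op 6: N2 marks N1=dead -> (dead,v1)

Answer: N0=alive,0 N1=dead,1 N2=dead,1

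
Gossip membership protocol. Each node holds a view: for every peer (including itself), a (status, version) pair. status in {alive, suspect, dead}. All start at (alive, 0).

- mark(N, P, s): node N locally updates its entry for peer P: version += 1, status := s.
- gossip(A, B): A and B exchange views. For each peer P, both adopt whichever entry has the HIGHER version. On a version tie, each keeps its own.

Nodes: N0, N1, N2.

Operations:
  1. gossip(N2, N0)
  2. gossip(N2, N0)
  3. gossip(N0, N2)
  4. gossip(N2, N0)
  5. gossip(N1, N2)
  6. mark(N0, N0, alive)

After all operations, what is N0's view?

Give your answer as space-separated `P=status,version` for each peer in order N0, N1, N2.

Answer: N0=alive,1 N1=alive,0 N2=alive,0

Derivation:
Op 1: gossip N2<->N0 -> N2.N0=(alive,v0) N2.N1=(alive,v0) N2.N2=(alive,v0) | N0.N0=(alive,v0) N0.N1=(alive,v0) N0.N2=(alive,v0)
Op 2: gossip N2<->N0 -> N2.N0=(alive,v0) N2.N1=(alive,v0) N2.N2=(alive,v0) | N0.N0=(alive,v0) N0.N1=(alive,v0) N0.N2=(alive,v0)
Op 3: gossip N0<->N2 -> N0.N0=(alive,v0) N0.N1=(alive,v0) N0.N2=(alive,v0) | N2.N0=(alive,v0) N2.N1=(alive,v0) N2.N2=(alive,v0)
Op 4: gossip N2<->N0 -> N2.N0=(alive,v0) N2.N1=(alive,v0) N2.N2=(alive,v0) | N0.N0=(alive,v0) N0.N1=(alive,v0) N0.N2=(alive,v0)
Op 5: gossip N1<->N2 -> N1.N0=(alive,v0) N1.N1=(alive,v0) N1.N2=(alive,v0) | N2.N0=(alive,v0) N2.N1=(alive,v0) N2.N2=(alive,v0)
Op 6: N0 marks N0=alive -> (alive,v1)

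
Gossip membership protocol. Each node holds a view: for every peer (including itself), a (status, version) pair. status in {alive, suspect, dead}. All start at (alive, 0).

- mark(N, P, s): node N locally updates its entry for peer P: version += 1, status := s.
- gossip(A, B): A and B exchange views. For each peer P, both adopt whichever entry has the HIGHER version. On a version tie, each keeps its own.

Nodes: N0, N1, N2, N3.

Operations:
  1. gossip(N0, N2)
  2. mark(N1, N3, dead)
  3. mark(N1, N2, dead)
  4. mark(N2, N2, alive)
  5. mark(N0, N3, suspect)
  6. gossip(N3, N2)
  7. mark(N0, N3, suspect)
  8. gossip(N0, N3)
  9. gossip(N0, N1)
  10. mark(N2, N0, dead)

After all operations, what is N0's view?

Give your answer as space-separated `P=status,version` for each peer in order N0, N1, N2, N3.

Op 1: gossip N0<->N2 -> N0.N0=(alive,v0) N0.N1=(alive,v0) N0.N2=(alive,v0) N0.N3=(alive,v0) | N2.N0=(alive,v0) N2.N1=(alive,v0) N2.N2=(alive,v0) N2.N3=(alive,v0)
Op 2: N1 marks N3=dead -> (dead,v1)
Op 3: N1 marks N2=dead -> (dead,v1)
Op 4: N2 marks N2=alive -> (alive,v1)
Op 5: N0 marks N3=suspect -> (suspect,v1)
Op 6: gossip N3<->N2 -> N3.N0=(alive,v0) N3.N1=(alive,v0) N3.N2=(alive,v1) N3.N3=(alive,v0) | N2.N0=(alive,v0) N2.N1=(alive,v0) N2.N2=(alive,v1) N2.N3=(alive,v0)
Op 7: N0 marks N3=suspect -> (suspect,v2)
Op 8: gossip N0<->N3 -> N0.N0=(alive,v0) N0.N1=(alive,v0) N0.N2=(alive,v1) N0.N3=(suspect,v2) | N3.N0=(alive,v0) N3.N1=(alive,v0) N3.N2=(alive,v1) N3.N3=(suspect,v2)
Op 9: gossip N0<->N1 -> N0.N0=(alive,v0) N0.N1=(alive,v0) N0.N2=(alive,v1) N0.N3=(suspect,v2) | N1.N0=(alive,v0) N1.N1=(alive,v0) N1.N2=(dead,v1) N1.N3=(suspect,v2)
Op 10: N2 marks N0=dead -> (dead,v1)

Answer: N0=alive,0 N1=alive,0 N2=alive,1 N3=suspect,2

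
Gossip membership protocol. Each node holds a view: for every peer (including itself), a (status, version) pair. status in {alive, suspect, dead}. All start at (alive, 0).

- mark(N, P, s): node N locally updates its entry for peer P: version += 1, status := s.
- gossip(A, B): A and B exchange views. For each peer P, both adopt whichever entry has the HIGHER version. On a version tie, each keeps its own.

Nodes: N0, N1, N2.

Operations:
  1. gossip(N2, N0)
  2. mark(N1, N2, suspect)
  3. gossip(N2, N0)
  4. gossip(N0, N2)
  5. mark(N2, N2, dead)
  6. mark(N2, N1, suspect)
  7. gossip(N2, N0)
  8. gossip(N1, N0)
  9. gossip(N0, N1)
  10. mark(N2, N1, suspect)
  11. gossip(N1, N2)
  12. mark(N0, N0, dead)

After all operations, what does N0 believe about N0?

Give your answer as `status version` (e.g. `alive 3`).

Op 1: gossip N2<->N0 -> N2.N0=(alive,v0) N2.N1=(alive,v0) N2.N2=(alive,v0) | N0.N0=(alive,v0) N0.N1=(alive,v0) N0.N2=(alive,v0)
Op 2: N1 marks N2=suspect -> (suspect,v1)
Op 3: gossip N2<->N0 -> N2.N0=(alive,v0) N2.N1=(alive,v0) N2.N2=(alive,v0) | N0.N0=(alive,v0) N0.N1=(alive,v0) N0.N2=(alive,v0)
Op 4: gossip N0<->N2 -> N0.N0=(alive,v0) N0.N1=(alive,v0) N0.N2=(alive,v0) | N2.N0=(alive,v0) N2.N1=(alive,v0) N2.N2=(alive,v0)
Op 5: N2 marks N2=dead -> (dead,v1)
Op 6: N2 marks N1=suspect -> (suspect,v1)
Op 7: gossip N2<->N0 -> N2.N0=(alive,v0) N2.N1=(suspect,v1) N2.N2=(dead,v1) | N0.N0=(alive,v0) N0.N1=(suspect,v1) N0.N2=(dead,v1)
Op 8: gossip N1<->N0 -> N1.N0=(alive,v0) N1.N1=(suspect,v1) N1.N2=(suspect,v1) | N0.N0=(alive,v0) N0.N1=(suspect,v1) N0.N2=(dead,v1)
Op 9: gossip N0<->N1 -> N0.N0=(alive,v0) N0.N1=(suspect,v1) N0.N2=(dead,v1) | N1.N0=(alive,v0) N1.N1=(suspect,v1) N1.N2=(suspect,v1)
Op 10: N2 marks N1=suspect -> (suspect,v2)
Op 11: gossip N1<->N2 -> N1.N0=(alive,v0) N1.N1=(suspect,v2) N1.N2=(suspect,v1) | N2.N0=(alive,v0) N2.N1=(suspect,v2) N2.N2=(dead,v1)
Op 12: N0 marks N0=dead -> (dead,v1)

Answer: dead 1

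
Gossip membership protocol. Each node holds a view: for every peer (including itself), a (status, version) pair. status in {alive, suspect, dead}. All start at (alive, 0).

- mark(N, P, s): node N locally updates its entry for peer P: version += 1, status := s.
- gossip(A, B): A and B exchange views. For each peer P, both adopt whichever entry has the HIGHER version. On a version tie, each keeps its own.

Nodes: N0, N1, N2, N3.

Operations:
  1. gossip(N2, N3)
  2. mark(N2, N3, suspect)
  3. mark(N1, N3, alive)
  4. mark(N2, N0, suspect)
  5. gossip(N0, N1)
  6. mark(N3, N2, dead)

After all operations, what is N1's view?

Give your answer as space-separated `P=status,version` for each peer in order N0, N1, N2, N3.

Answer: N0=alive,0 N1=alive,0 N2=alive,0 N3=alive,1

Derivation:
Op 1: gossip N2<->N3 -> N2.N0=(alive,v0) N2.N1=(alive,v0) N2.N2=(alive,v0) N2.N3=(alive,v0) | N3.N0=(alive,v0) N3.N1=(alive,v0) N3.N2=(alive,v0) N3.N3=(alive,v0)
Op 2: N2 marks N3=suspect -> (suspect,v1)
Op 3: N1 marks N3=alive -> (alive,v1)
Op 4: N2 marks N0=suspect -> (suspect,v1)
Op 5: gossip N0<->N1 -> N0.N0=(alive,v0) N0.N1=(alive,v0) N0.N2=(alive,v0) N0.N3=(alive,v1) | N1.N0=(alive,v0) N1.N1=(alive,v0) N1.N2=(alive,v0) N1.N3=(alive,v1)
Op 6: N3 marks N2=dead -> (dead,v1)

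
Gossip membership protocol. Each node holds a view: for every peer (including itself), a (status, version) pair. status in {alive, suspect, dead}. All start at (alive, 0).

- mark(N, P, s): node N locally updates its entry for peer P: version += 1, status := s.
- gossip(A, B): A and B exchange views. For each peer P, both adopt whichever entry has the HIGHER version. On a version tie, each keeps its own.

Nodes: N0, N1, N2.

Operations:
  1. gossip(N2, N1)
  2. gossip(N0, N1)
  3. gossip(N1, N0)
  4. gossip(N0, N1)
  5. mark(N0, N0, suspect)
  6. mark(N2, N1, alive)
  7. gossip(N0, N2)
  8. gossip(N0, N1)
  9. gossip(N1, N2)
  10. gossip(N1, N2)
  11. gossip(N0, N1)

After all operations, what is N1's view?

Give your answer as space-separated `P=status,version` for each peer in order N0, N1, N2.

Answer: N0=suspect,1 N1=alive,1 N2=alive,0

Derivation:
Op 1: gossip N2<->N1 -> N2.N0=(alive,v0) N2.N1=(alive,v0) N2.N2=(alive,v0) | N1.N0=(alive,v0) N1.N1=(alive,v0) N1.N2=(alive,v0)
Op 2: gossip N0<->N1 -> N0.N0=(alive,v0) N0.N1=(alive,v0) N0.N2=(alive,v0) | N1.N0=(alive,v0) N1.N1=(alive,v0) N1.N2=(alive,v0)
Op 3: gossip N1<->N0 -> N1.N0=(alive,v0) N1.N1=(alive,v0) N1.N2=(alive,v0) | N0.N0=(alive,v0) N0.N1=(alive,v0) N0.N2=(alive,v0)
Op 4: gossip N0<->N1 -> N0.N0=(alive,v0) N0.N1=(alive,v0) N0.N2=(alive,v0) | N1.N0=(alive,v0) N1.N1=(alive,v0) N1.N2=(alive,v0)
Op 5: N0 marks N0=suspect -> (suspect,v1)
Op 6: N2 marks N1=alive -> (alive,v1)
Op 7: gossip N0<->N2 -> N0.N0=(suspect,v1) N0.N1=(alive,v1) N0.N2=(alive,v0) | N2.N0=(suspect,v1) N2.N1=(alive,v1) N2.N2=(alive,v0)
Op 8: gossip N0<->N1 -> N0.N0=(suspect,v1) N0.N1=(alive,v1) N0.N2=(alive,v0) | N1.N0=(suspect,v1) N1.N1=(alive,v1) N1.N2=(alive,v0)
Op 9: gossip N1<->N2 -> N1.N0=(suspect,v1) N1.N1=(alive,v1) N1.N2=(alive,v0) | N2.N0=(suspect,v1) N2.N1=(alive,v1) N2.N2=(alive,v0)
Op 10: gossip N1<->N2 -> N1.N0=(suspect,v1) N1.N1=(alive,v1) N1.N2=(alive,v0) | N2.N0=(suspect,v1) N2.N1=(alive,v1) N2.N2=(alive,v0)
Op 11: gossip N0<->N1 -> N0.N0=(suspect,v1) N0.N1=(alive,v1) N0.N2=(alive,v0) | N1.N0=(suspect,v1) N1.N1=(alive,v1) N1.N2=(alive,v0)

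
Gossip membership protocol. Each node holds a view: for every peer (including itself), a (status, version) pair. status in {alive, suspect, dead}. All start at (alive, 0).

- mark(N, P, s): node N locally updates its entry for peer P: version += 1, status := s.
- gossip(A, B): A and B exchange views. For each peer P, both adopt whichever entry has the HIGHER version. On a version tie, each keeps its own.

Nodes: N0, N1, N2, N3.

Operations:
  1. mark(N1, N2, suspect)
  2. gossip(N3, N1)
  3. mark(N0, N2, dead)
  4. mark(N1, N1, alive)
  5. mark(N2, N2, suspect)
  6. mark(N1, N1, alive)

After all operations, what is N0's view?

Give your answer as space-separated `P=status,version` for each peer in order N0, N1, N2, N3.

Op 1: N1 marks N2=suspect -> (suspect,v1)
Op 2: gossip N3<->N1 -> N3.N0=(alive,v0) N3.N1=(alive,v0) N3.N2=(suspect,v1) N3.N3=(alive,v0) | N1.N0=(alive,v0) N1.N1=(alive,v0) N1.N2=(suspect,v1) N1.N3=(alive,v0)
Op 3: N0 marks N2=dead -> (dead,v1)
Op 4: N1 marks N1=alive -> (alive,v1)
Op 5: N2 marks N2=suspect -> (suspect,v1)
Op 6: N1 marks N1=alive -> (alive,v2)

Answer: N0=alive,0 N1=alive,0 N2=dead,1 N3=alive,0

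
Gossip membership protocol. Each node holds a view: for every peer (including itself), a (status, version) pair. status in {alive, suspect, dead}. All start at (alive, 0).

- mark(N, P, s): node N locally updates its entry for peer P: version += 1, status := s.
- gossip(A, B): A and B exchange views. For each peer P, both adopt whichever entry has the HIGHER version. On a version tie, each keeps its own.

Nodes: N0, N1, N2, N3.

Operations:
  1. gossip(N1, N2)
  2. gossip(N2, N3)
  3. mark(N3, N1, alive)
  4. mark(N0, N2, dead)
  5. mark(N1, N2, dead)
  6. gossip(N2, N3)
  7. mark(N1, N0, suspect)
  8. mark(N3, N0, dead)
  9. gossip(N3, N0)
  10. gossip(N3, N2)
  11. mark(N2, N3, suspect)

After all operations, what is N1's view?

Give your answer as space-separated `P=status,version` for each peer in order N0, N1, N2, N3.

Answer: N0=suspect,1 N1=alive,0 N2=dead,1 N3=alive,0

Derivation:
Op 1: gossip N1<->N2 -> N1.N0=(alive,v0) N1.N1=(alive,v0) N1.N2=(alive,v0) N1.N3=(alive,v0) | N2.N0=(alive,v0) N2.N1=(alive,v0) N2.N2=(alive,v0) N2.N3=(alive,v0)
Op 2: gossip N2<->N3 -> N2.N0=(alive,v0) N2.N1=(alive,v0) N2.N2=(alive,v0) N2.N3=(alive,v0) | N3.N0=(alive,v0) N3.N1=(alive,v0) N3.N2=(alive,v0) N3.N3=(alive,v0)
Op 3: N3 marks N1=alive -> (alive,v1)
Op 4: N0 marks N2=dead -> (dead,v1)
Op 5: N1 marks N2=dead -> (dead,v1)
Op 6: gossip N2<->N3 -> N2.N0=(alive,v0) N2.N1=(alive,v1) N2.N2=(alive,v0) N2.N3=(alive,v0) | N3.N0=(alive,v0) N3.N1=(alive,v1) N3.N2=(alive,v0) N3.N3=(alive,v0)
Op 7: N1 marks N0=suspect -> (suspect,v1)
Op 8: N3 marks N0=dead -> (dead,v1)
Op 9: gossip N3<->N0 -> N3.N0=(dead,v1) N3.N1=(alive,v1) N3.N2=(dead,v1) N3.N3=(alive,v0) | N0.N0=(dead,v1) N0.N1=(alive,v1) N0.N2=(dead,v1) N0.N3=(alive,v0)
Op 10: gossip N3<->N2 -> N3.N0=(dead,v1) N3.N1=(alive,v1) N3.N2=(dead,v1) N3.N3=(alive,v0) | N2.N0=(dead,v1) N2.N1=(alive,v1) N2.N2=(dead,v1) N2.N3=(alive,v0)
Op 11: N2 marks N3=suspect -> (suspect,v1)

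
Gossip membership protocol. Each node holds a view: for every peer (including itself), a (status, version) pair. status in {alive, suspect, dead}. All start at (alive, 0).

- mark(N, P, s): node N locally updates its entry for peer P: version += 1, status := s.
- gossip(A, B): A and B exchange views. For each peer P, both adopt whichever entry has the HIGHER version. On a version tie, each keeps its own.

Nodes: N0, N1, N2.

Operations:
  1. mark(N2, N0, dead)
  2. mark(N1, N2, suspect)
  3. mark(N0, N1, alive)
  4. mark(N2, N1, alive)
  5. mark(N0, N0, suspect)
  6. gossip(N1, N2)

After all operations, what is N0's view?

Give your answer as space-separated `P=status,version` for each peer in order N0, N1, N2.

Op 1: N2 marks N0=dead -> (dead,v1)
Op 2: N1 marks N2=suspect -> (suspect,v1)
Op 3: N0 marks N1=alive -> (alive,v1)
Op 4: N2 marks N1=alive -> (alive,v1)
Op 5: N0 marks N0=suspect -> (suspect,v1)
Op 6: gossip N1<->N2 -> N1.N0=(dead,v1) N1.N1=(alive,v1) N1.N2=(suspect,v1) | N2.N0=(dead,v1) N2.N1=(alive,v1) N2.N2=(suspect,v1)

Answer: N0=suspect,1 N1=alive,1 N2=alive,0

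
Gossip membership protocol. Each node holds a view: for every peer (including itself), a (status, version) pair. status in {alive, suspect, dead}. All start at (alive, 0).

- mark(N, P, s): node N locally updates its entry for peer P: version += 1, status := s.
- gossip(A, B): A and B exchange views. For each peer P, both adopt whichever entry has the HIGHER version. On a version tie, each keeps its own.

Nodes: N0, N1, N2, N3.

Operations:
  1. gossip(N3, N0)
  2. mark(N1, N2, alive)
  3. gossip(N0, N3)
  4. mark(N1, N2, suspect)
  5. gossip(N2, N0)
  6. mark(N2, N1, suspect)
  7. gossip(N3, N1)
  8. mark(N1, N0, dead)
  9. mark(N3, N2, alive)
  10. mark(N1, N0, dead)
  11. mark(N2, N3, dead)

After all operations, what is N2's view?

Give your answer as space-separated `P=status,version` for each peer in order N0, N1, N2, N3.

Answer: N0=alive,0 N1=suspect,1 N2=alive,0 N3=dead,1

Derivation:
Op 1: gossip N3<->N0 -> N3.N0=(alive,v0) N3.N1=(alive,v0) N3.N2=(alive,v0) N3.N3=(alive,v0) | N0.N0=(alive,v0) N0.N1=(alive,v0) N0.N2=(alive,v0) N0.N3=(alive,v0)
Op 2: N1 marks N2=alive -> (alive,v1)
Op 3: gossip N0<->N3 -> N0.N0=(alive,v0) N0.N1=(alive,v0) N0.N2=(alive,v0) N0.N3=(alive,v0) | N3.N0=(alive,v0) N3.N1=(alive,v0) N3.N2=(alive,v0) N3.N3=(alive,v0)
Op 4: N1 marks N2=suspect -> (suspect,v2)
Op 5: gossip N2<->N0 -> N2.N0=(alive,v0) N2.N1=(alive,v0) N2.N2=(alive,v0) N2.N3=(alive,v0) | N0.N0=(alive,v0) N0.N1=(alive,v0) N0.N2=(alive,v0) N0.N3=(alive,v0)
Op 6: N2 marks N1=suspect -> (suspect,v1)
Op 7: gossip N3<->N1 -> N3.N0=(alive,v0) N3.N1=(alive,v0) N3.N2=(suspect,v2) N3.N3=(alive,v0) | N1.N0=(alive,v0) N1.N1=(alive,v0) N1.N2=(suspect,v2) N1.N3=(alive,v0)
Op 8: N1 marks N0=dead -> (dead,v1)
Op 9: N3 marks N2=alive -> (alive,v3)
Op 10: N1 marks N0=dead -> (dead,v2)
Op 11: N2 marks N3=dead -> (dead,v1)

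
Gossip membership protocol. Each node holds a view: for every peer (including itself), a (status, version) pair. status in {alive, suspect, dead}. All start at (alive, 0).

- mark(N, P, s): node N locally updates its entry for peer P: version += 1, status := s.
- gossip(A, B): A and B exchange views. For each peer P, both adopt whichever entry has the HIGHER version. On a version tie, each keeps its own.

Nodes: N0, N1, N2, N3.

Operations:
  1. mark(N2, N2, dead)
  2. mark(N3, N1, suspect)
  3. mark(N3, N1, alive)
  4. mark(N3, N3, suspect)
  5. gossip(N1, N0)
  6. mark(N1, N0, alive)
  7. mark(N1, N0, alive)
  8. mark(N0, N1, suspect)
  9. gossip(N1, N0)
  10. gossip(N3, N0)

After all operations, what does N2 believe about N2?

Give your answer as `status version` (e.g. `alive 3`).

Answer: dead 1

Derivation:
Op 1: N2 marks N2=dead -> (dead,v1)
Op 2: N3 marks N1=suspect -> (suspect,v1)
Op 3: N3 marks N1=alive -> (alive,v2)
Op 4: N3 marks N3=suspect -> (suspect,v1)
Op 5: gossip N1<->N0 -> N1.N0=(alive,v0) N1.N1=(alive,v0) N1.N2=(alive,v0) N1.N3=(alive,v0) | N0.N0=(alive,v0) N0.N1=(alive,v0) N0.N2=(alive,v0) N0.N3=(alive,v0)
Op 6: N1 marks N0=alive -> (alive,v1)
Op 7: N1 marks N0=alive -> (alive,v2)
Op 8: N0 marks N1=suspect -> (suspect,v1)
Op 9: gossip N1<->N0 -> N1.N0=(alive,v2) N1.N1=(suspect,v1) N1.N2=(alive,v0) N1.N3=(alive,v0) | N0.N0=(alive,v2) N0.N1=(suspect,v1) N0.N2=(alive,v0) N0.N3=(alive,v0)
Op 10: gossip N3<->N0 -> N3.N0=(alive,v2) N3.N1=(alive,v2) N3.N2=(alive,v0) N3.N3=(suspect,v1) | N0.N0=(alive,v2) N0.N1=(alive,v2) N0.N2=(alive,v0) N0.N3=(suspect,v1)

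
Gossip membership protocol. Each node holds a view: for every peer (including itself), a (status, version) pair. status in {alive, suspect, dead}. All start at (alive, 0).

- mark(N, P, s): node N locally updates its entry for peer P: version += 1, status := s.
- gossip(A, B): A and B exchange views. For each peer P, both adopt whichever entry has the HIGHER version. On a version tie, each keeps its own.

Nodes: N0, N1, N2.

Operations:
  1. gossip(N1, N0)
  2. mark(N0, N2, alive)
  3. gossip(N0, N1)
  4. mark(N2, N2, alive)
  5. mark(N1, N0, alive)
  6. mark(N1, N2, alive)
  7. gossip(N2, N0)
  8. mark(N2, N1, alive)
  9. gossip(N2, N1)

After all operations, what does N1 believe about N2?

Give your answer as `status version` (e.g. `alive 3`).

Op 1: gossip N1<->N0 -> N1.N0=(alive,v0) N1.N1=(alive,v0) N1.N2=(alive,v0) | N0.N0=(alive,v0) N0.N1=(alive,v0) N0.N2=(alive,v0)
Op 2: N0 marks N2=alive -> (alive,v1)
Op 3: gossip N0<->N1 -> N0.N0=(alive,v0) N0.N1=(alive,v0) N0.N2=(alive,v1) | N1.N0=(alive,v0) N1.N1=(alive,v0) N1.N2=(alive,v1)
Op 4: N2 marks N2=alive -> (alive,v1)
Op 5: N1 marks N0=alive -> (alive,v1)
Op 6: N1 marks N2=alive -> (alive,v2)
Op 7: gossip N2<->N0 -> N2.N0=(alive,v0) N2.N1=(alive,v0) N2.N2=(alive,v1) | N0.N0=(alive,v0) N0.N1=(alive,v0) N0.N2=(alive,v1)
Op 8: N2 marks N1=alive -> (alive,v1)
Op 9: gossip N2<->N1 -> N2.N0=(alive,v1) N2.N1=(alive,v1) N2.N2=(alive,v2) | N1.N0=(alive,v1) N1.N1=(alive,v1) N1.N2=(alive,v2)

Answer: alive 2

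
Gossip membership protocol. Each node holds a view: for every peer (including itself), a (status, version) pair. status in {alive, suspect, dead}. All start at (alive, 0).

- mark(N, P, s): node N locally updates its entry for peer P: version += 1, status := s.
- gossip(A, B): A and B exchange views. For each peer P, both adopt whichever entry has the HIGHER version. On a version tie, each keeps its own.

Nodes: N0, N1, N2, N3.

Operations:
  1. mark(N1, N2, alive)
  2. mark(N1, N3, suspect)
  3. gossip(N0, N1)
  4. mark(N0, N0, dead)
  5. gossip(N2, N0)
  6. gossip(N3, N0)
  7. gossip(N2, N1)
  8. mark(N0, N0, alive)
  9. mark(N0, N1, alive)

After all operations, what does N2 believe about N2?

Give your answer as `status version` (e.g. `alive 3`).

Op 1: N1 marks N2=alive -> (alive,v1)
Op 2: N1 marks N3=suspect -> (suspect,v1)
Op 3: gossip N0<->N1 -> N0.N0=(alive,v0) N0.N1=(alive,v0) N0.N2=(alive,v1) N0.N3=(suspect,v1) | N1.N0=(alive,v0) N1.N1=(alive,v0) N1.N2=(alive,v1) N1.N3=(suspect,v1)
Op 4: N0 marks N0=dead -> (dead,v1)
Op 5: gossip N2<->N0 -> N2.N0=(dead,v1) N2.N1=(alive,v0) N2.N2=(alive,v1) N2.N3=(suspect,v1) | N0.N0=(dead,v1) N0.N1=(alive,v0) N0.N2=(alive,v1) N0.N3=(suspect,v1)
Op 6: gossip N3<->N0 -> N3.N0=(dead,v1) N3.N1=(alive,v0) N3.N2=(alive,v1) N3.N3=(suspect,v1) | N0.N0=(dead,v1) N0.N1=(alive,v0) N0.N2=(alive,v1) N0.N3=(suspect,v1)
Op 7: gossip N2<->N1 -> N2.N0=(dead,v1) N2.N1=(alive,v0) N2.N2=(alive,v1) N2.N3=(suspect,v1) | N1.N0=(dead,v1) N1.N1=(alive,v0) N1.N2=(alive,v1) N1.N3=(suspect,v1)
Op 8: N0 marks N0=alive -> (alive,v2)
Op 9: N0 marks N1=alive -> (alive,v1)

Answer: alive 1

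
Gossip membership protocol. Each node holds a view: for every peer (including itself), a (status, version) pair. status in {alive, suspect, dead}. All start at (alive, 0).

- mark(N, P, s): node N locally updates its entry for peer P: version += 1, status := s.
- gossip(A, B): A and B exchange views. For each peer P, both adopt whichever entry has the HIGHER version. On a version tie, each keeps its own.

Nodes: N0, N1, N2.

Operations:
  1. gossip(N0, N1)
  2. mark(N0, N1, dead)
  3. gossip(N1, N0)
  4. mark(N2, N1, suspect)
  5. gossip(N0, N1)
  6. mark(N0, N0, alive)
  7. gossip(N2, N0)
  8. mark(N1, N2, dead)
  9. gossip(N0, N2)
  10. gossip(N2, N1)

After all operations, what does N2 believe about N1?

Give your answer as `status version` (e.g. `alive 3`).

Op 1: gossip N0<->N1 -> N0.N0=(alive,v0) N0.N1=(alive,v0) N0.N2=(alive,v0) | N1.N0=(alive,v0) N1.N1=(alive,v0) N1.N2=(alive,v0)
Op 2: N0 marks N1=dead -> (dead,v1)
Op 3: gossip N1<->N0 -> N1.N0=(alive,v0) N1.N1=(dead,v1) N1.N2=(alive,v0) | N0.N0=(alive,v0) N0.N1=(dead,v1) N0.N2=(alive,v0)
Op 4: N2 marks N1=suspect -> (suspect,v1)
Op 5: gossip N0<->N1 -> N0.N0=(alive,v0) N0.N1=(dead,v1) N0.N2=(alive,v0) | N1.N0=(alive,v0) N1.N1=(dead,v1) N1.N2=(alive,v0)
Op 6: N0 marks N0=alive -> (alive,v1)
Op 7: gossip N2<->N0 -> N2.N0=(alive,v1) N2.N1=(suspect,v1) N2.N2=(alive,v0) | N0.N0=(alive,v1) N0.N1=(dead,v1) N0.N2=(alive,v0)
Op 8: N1 marks N2=dead -> (dead,v1)
Op 9: gossip N0<->N2 -> N0.N0=(alive,v1) N0.N1=(dead,v1) N0.N2=(alive,v0) | N2.N0=(alive,v1) N2.N1=(suspect,v1) N2.N2=(alive,v0)
Op 10: gossip N2<->N1 -> N2.N0=(alive,v1) N2.N1=(suspect,v1) N2.N2=(dead,v1) | N1.N0=(alive,v1) N1.N1=(dead,v1) N1.N2=(dead,v1)

Answer: suspect 1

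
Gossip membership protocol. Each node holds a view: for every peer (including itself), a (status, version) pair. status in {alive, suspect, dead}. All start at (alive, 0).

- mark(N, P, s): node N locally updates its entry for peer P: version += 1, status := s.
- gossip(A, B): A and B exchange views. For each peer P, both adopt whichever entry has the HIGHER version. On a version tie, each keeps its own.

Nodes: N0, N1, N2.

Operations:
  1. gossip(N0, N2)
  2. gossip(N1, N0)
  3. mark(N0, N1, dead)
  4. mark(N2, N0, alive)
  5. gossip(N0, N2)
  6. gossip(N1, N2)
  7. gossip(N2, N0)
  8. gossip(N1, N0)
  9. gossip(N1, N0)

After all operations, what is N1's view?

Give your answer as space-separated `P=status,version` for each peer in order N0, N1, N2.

Answer: N0=alive,1 N1=dead,1 N2=alive,0

Derivation:
Op 1: gossip N0<->N2 -> N0.N0=(alive,v0) N0.N1=(alive,v0) N0.N2=(alive,v0) | N2.N0=(alive,v0) N2.N1=(alive,v0) N2.N2=(alive,v0)
Op 2: gossip N1<->N0 -> N1.N0=(alive,v0) N1.N1=(alive,v0) N1.N2=(alive,v0) | N0.N0=(alive,v0) N0.N1=(alive,v0) N0.N2=(alive,v0)
Op 3: N0 marks N1=dead -> (dead,v1)
Op 4: N2 marks N0=alive -> (alive,v1)
Op 5: gossip N0<->N2 -> N0.N0=(alive,v1) N0.N1=(dead,v1) N0.N2=(alive,v0) | N2.N0=(alive,v1) N2.N1=(dead,v1) N2.N2=(alive,v0)
Op 6: gossip N1<->N2 -> N1.N0=(alive,v1) N1.N1=(dead,v1) N1.N2=(alive,v0) | N2.N0=(alive,v1) N2.N1=(dead,v1) N2.N2=(alive,v0)
Op 7: gossip N2<->N0 -> N2.N0=(alive,v1) N2.N1=(dead,v1) N2.N2=(alive,v0) | N0.N0=(alive,v1) N0.N1=(dead,v1) N0.N2=(alive,v0)
Op 8: gossip N1<->N0 -> N1.N0=(alive,v1) N1.N1=(dead,v1) N1.N2=(alive,v0) | N0.N0=(alive,v1) N0.N1=(dead,v1) N0.N2=(alive,v0)
Op 9: gossip N1<->N0 -> N1.N0=(alive,v1) N1.N1=(dead,v1) N1.N2=(alive,v0) | N0.N0=(alive,v1) N0.N1=(dead,v1) N0.N2=(alive,v0)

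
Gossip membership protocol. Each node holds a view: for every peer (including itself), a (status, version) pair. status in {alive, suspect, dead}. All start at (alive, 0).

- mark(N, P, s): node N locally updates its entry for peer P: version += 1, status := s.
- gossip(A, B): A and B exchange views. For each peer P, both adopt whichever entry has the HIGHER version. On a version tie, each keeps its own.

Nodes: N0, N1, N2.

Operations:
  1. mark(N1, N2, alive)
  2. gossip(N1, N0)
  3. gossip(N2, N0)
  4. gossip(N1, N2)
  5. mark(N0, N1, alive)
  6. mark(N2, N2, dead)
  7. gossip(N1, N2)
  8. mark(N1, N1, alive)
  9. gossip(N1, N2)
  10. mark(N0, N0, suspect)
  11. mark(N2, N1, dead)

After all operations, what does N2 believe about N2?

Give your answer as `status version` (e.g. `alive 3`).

Answer: dead 2

Derivation:
Op 1: N1 marks N2=alive -> (alive,v1)
Op 2: gossip N1<->N0 -> N1.N0=(alive,v0) N1.N1=(alive,v0) N1.N2=(alive,v1) | N0.N0=(alive,v0) N0.N1=(alive,v0) N0.N2=(alive,v1)
Op 3: gossip N2<->N0 -> N2.N0=(alive,v0) N2.N1=(alive,v0) N2.N2=(alive,v1) | N0.N0=(alive,v0) N0.N1=(alive,v0) N0.N2=(alive,v1)
Op 4: gossip N1<->N2 -> N1.N0=(alive,v0) N1.N1=(alive,v0) N1.N2=(alive,v1) | N2.N0=(alive,v0) N2.N1=(alive,v0) N2.N2=(alive,v1)
Op 5: N0 marks N1=alive -> (alive,v1)
Op 6: N2 marks N2=dead -> (dead,v2)
Op 7: gossip N1<->N2 -> N1.N0=(alive,v0) N1.N1=(alive,v0) N1.N2=(dead,v2) | N2.N0=(alive,v0) N2.N1=(alive,v0) N2.N2=(dead,v2)
Op 8: N1 marks N1=alive -> (alive,v1)
Op 9: gossip N1<->N2 -> N1.N0=(alive,v0) N1.N1=(alive,v1) N1.N2=(dead,v2) | N2.N0=(alive,v0) N2.N1=(alive,v1) N2.N2=(dead,v2)
Op 10: N0 marks N0=suspect -> (suspect,v1)
Op 11: N2 marks N1=dead -> (dead,v2)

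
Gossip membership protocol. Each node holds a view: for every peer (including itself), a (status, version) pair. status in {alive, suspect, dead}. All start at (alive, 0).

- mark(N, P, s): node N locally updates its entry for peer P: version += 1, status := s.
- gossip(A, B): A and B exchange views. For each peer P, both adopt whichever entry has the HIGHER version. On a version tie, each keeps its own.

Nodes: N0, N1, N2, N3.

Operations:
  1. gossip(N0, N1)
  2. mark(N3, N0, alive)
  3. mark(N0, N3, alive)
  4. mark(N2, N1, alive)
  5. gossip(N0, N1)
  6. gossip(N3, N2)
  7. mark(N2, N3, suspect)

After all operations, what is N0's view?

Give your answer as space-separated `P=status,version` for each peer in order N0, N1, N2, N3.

Op 1: gossip N0<->N1 -> N0.N0=(alive,v0) N0.N1=(alive,v0) N0.N2=(alive,v0) N0.N3=(alive,v0) | N1.N0=(alive,v0) N1.N1=(alive,v0) N1.N2=(alive,v0) N1.N3=(alive,v0)
Op 2: N3 marks N0=alive -> (alive,v1)
Op 3: N0 marks N3=alive -> (alive,v1)
Op 4: N2 marks N1=alive -> (alive,v1)
Op 5: gossip N0<->N1 -> N0.N0=(alive,v0) N0.N1=(alive,v0) N0.N2=(alive,v0) N0.N3=(alive,v1) | N1.N0=(alive,v0) N1.N1=(alive,v0) N1.N2=(alive,v0) N1.N3=(alive,v1)
Op 6: gossip N3<->N2 -> N3.N0=(alive,v1) N3.N1=(alive,v1) N3.N2=(alive,v0) N3.N3=(alive,v0) | N2.N0=(alive,v1) N2.N1=(alive,v1) N2.N2=(alive,v0) N2.N3=(alive,v0)
Op 7: N2 marks N3=suspect -> (suspect,v1)

Answer: N0=alive,0 N1=alive,0 N2=alive,0 N3=alive,1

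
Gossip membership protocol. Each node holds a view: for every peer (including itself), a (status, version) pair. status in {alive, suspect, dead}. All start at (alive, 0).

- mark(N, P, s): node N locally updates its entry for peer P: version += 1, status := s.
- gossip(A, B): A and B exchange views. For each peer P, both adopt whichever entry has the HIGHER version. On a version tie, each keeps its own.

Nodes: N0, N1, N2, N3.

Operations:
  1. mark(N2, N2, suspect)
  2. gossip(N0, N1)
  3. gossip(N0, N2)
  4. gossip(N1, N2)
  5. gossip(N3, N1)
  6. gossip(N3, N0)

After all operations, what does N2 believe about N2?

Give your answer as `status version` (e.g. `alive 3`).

Answer: suspect 1

Derivation:
Op 1: N2 marks N2=suspect -> (suspect,v1)
Op 2: gossip N0<->N1 -> N0.N0=(alive,v0) N0.N1=(alive,v0) N0.N2=(alive,v0) N0.N3=(alive,v0) | N1.N0=(alive,v0) N1.N1=(alive,v0) N1.N2=(alive,v0) N1.N3=(alive,v0)
Op 3: gossip N0<->N2 -> N0.N0=(alive,v0) N0.N1=(alive,v0) N0.N2=(suspect,v1) N0.N3=(alive,v0) | N2.N0=(alive,v0) N2.N1=(alive,v0) N2.N2=(suspect,v1) N2.N3=(alive,v0)
Op 4: gossip N1<->N2 -> N1.N0=(alive,v0) N1.N1=(alive,v0) N1.N2=(suspect,v1) N1.N3=(alive,v0) | N2.N0=(alive,v0) N2.N1=(alive,v0) N2.N2=(suspect,v1) N2.N3=(alive,v0)
Op 5: gossip N3<->N1 -> N3.N0=(alive,v0) N3.N1=(alive,v0) N3.N2=(suspect,v1) N3.N3=(alive,v0) | N1.N0=(alive,v0) N1.N1=(alive,v0) N1.N2=(suspect,v1) N1.N3=(alive,v0)
Op 6: gossip N3<->N0 -> N3.N0=(alive,v0) N3.N1=(alive,v0) N3.N2=(suspect,v1) N3.N3=(alive,v0) | N0.N0=(alive,v0) N0.N1=(alive,v0) N0.N2=(suspect,v1) N0.N3=(alive,v0)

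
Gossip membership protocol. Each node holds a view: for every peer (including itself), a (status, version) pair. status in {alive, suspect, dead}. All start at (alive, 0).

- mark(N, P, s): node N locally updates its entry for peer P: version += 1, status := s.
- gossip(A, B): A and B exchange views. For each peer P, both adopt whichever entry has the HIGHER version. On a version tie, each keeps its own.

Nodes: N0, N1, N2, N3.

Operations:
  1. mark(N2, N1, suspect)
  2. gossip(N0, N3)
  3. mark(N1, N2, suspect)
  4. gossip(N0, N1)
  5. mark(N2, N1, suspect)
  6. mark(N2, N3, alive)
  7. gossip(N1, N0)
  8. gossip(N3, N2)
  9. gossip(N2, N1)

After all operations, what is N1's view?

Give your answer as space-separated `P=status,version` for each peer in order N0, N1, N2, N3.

Answer: N0=alive,0 N1=suspect,2 N2=suspect,1 N3=alive,1

Derivation:
Op 1: N2 marks N1=suspect -> (suspect,v1)
Op 2: gossip N0<->N3 -> N0.N0=(alive,v0) N0.N1=(alive,v0) N0.N2=(alive,v0) N0.N3=(alive,v0) | N3.N0=(alive,v0) N3.N1=(alive,v0) N3.N2=(alive,v0) N3.N3=(alive,v0)
Op 3: N1 marks N2=suspect -> (suspect,v1)
Op 4: gossip N0<->N1 -> N0.N0=(alive,v0) N0.N1=(alive,v0) N0.N2=(suspect,v1) N0.N3=(alive,v0) | N1.N0=(alive,v0) N1.N1=(alive,v0) N1.N2=(suspect,v1) N1.N3=(alive,v0)
Op 5: N2 marks N1=suspect -> (suspect,v2)
Op 6: N2 marks N3=alive -> (alive,v1)
Op 7: gossip N1<->N0 -> N1.N0=(alive,v0) N1.N1=(alive,v0) N1.N2=(suspect,v1) N1.N3=(alive,v0) | N0.N0=(alive,v0) N0.N1=(alive,v0) N0.N2=(suspect,v1) N0.N3=(alive,v0)
Op 8: gossip N3<->N2 -> N3.N0=(alive,v0) N3.N1=(suspect,v2) N3.N2=(alive,v0) N3.N3=(alive,v1) | N2.N0=(alive,v0) N2.N1=(suspect,v2) N2.N2=(alive,v0) N2.N3=(alive,v1)
Op 9: gossip N2<->N1 -> N2.N0=(alive,v0) N2.N1=(suspect,v2) N2.N2=(suspect,v1) N2.N3=(alive,v1) | N1.N0=(alive,v0) N1.N1=(suspect,v2) N1.N2=(suspect,v1) N1.N3=(alive,v1)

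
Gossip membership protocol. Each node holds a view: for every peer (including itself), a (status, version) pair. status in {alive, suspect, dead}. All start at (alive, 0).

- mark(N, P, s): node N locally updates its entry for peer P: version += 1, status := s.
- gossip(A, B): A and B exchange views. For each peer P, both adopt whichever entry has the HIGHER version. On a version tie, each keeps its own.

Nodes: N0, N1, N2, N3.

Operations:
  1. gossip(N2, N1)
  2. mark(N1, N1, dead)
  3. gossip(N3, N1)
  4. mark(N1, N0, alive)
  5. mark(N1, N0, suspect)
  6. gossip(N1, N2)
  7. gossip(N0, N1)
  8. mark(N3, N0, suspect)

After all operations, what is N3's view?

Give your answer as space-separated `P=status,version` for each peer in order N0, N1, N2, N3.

Op 1: gossip N2<->N1 -> N2.N0=(alive,v0) N2.N1=(alive,v0) N2.N2=(alive,v0) N2.N3=(alive,v0) | N1.N0=(alive,v0) N1.N1=(alive,v0) N1.N2=(alive,v0) N1.N3=(alive,v0)
Op 2: N1 marks N1=dead -> (dead,v1)
Op 3: gossip N3<->N1 -> N3.N0=(alive,v0) N3.N1=(dead,v1) N3.N2=(alive,v0) N3.N3=(alive,v0) | N1.N0=(alive,v0) N1.N1=(dead,v1) N1.N2=(alive,v0) N1.N3=(alive,v0)
Op 4: N1 marks N0=alive -> (alive,v1)
Op 5: N1 marks N0=suspect -> (suspect,v2)
Op 6: gossip N1<->N2 -> N1.N0=(suspect,v2) N1.N1=(dead,v1) N1.N2=(alive,v0) N1.N3=(alive,v0) | N2.N0=(suspect,v2) N2.N1=(dead,v1) N2.N2=(alive,v0) N2.N3=(alive,v0)
Op 7: gossip N0<->N1 -> N0.N0=(suspect,v2) N0.N1=(dead,v1) N0.N2=(alive,v0) N0.N3=(alive,v0) | N1.N0=(suspect,v2) N1.N1=(dead,v1) N1.N2=(alive,v0) N1.N3=(alive,v0)
Op 8: N3 marks N0=suspect -> (suspect,v1)

Answer: N0=suspect,1 N1=dead,1 N2=alive,0 N3=alive,0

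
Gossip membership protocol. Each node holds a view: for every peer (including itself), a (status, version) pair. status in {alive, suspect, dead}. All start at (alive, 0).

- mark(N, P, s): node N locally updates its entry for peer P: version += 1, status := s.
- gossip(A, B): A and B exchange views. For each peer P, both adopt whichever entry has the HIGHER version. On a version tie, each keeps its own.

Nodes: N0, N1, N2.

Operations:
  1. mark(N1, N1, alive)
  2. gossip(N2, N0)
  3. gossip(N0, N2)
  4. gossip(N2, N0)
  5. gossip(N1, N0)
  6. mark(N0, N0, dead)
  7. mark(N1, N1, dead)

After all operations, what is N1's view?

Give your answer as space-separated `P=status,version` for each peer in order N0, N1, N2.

Op 1: N1 marks N1=alive -> (alive,v1)
Op 2: gossip N2<->N0 -> N2.N0=(alive,v0) N2.N1=(alive,v0) N2.N2=(alive,v0) | N0.N0=(alive,v0) N0.N1=(alive,v0) N0.N2=(alive,v0)
Op 3: gossip N0<->N2 -> N0.N0=(alive,v0) N0.N1=(alive,v0) N0.N2=(alive,v0) | N2.N0=(alive,v0) N2.N1=(alive,v0) N2.N2=(alive,v0)
Op 4: gossip N2<->N0 -> N2.N0=(alive,v0) N2.N1=(alive,v0) N2.N2=(alive,v0) | N0.N0=(alive,v0) N0.N1=(alive,v0) N0.N2=(alive,v0)
Op 5: gossip N1<->N0 -> N1.N0=(alive,v0) N1.N1=(alive,v1) N1.N2=(alive,v0) | N0.N0=(alive,v0) N0.N1=(alive,v1) N0.N2=(alive,v0)
Op 6: N0 marks N0=dead -> (dead,v1)
Op 7: N1 marks N1=dead -> (dead,v2)

Answer: N0=alive,0 N1=dead,2 N2=alive,0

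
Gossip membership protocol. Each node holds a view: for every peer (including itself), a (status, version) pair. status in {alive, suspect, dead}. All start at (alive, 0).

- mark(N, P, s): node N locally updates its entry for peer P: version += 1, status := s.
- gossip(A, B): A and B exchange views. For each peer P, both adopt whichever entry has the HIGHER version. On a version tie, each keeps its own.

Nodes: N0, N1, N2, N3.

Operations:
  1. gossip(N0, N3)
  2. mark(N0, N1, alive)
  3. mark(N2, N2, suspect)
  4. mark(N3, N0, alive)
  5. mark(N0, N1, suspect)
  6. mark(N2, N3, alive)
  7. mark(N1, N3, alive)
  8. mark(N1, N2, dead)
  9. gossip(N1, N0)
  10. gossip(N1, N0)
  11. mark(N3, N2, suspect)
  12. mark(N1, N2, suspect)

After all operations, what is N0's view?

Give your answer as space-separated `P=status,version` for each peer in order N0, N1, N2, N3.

Op 1: gossip N0<->N3 -> N0.N0=(alive,v0) N0.N1=(alive,v0) N0.N2=(alive,v0) N0.N3=(alive,v0) | N3.N0=(alive,v0) N3.N1=(alive,v0) N3.N2=(alive,v0) N3.N3=(alive,v0)
Op 2: N0 marks N1=alive -> (alive,v1)
Op 3: N2 marks N2=suspect -> (suspect,v1)
Op 4: N3 marks N0=alive -> (alive,v1)
Op 5: N0 marks N1=suspect -> (suspect,v2)
Op 6: N2 marks N3=alive -> (alive,v1)
Op 7: N1 marks N3=alive -> (alive,v1)
Op 8: N1 marks N2=dead -> (dead,v1)
Op 9: gossip N1<->N0 -> N1.N0=(alive,v0) N1.N1=(suspect,v2) N1.N2=(dead,v1) N1.N3=(alive,v1) | N0.N0=(alive,v0) N0.N1=(suspect,v2) N0.N2=(dead,v1) N0.N3=(alive,v1)
Op 10: gossip N1<->N0 -> N1.N0=(alive,v0) N1.N1=(suspect,v2) N1.N2=(dead,v1) N1.N3=(alive,v1) | N0.N0=(alive,v0) N0.N1=(suspect,v2) N0.N2=(dead,v1) N0.N3=(alive,v1)
Op 11: N3 marks N2=suspect -> (suspect,v1)
Op 12: N1 marks N2=suspect -> (suspect,v2)

Answer: N0=alive,0 N1=suspect,2 N2=dead,1 N3=alive,1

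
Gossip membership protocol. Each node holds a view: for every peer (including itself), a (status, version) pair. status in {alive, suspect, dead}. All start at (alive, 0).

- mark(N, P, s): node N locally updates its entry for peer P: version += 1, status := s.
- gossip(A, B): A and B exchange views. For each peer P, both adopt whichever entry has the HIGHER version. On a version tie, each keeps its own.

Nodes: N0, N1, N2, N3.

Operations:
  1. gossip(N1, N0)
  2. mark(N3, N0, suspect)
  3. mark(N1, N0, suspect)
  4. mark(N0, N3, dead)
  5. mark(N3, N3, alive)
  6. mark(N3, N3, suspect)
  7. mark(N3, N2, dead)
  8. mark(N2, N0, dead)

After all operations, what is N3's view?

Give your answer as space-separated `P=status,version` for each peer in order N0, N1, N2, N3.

Answer: N0=suspect,1 N1=alive,0 N2=dead,1 N3=suspect,2

Derivation:
Op 1: gossip N1<->N0 -> N1.N0=(alive,v0) N1.N1=(alive,v0) N1.N2=(alive,v0) N1.N3=(alive,v0) | N0.N0=(alive,v0) N0.N1=(alive,v0) N0.N2=(alive,v0) N0.N3=(alive,v0)
Op 2: N3 marks N0=suspect -> (suspect,v1)
Op 3: N1 marks N0=suspect -> (suspect,v1)
Op 4: N0 marks N3=dead -> (dead,v1)
Op 5: N3 marks N3=alive -> (alive,v1)
Op 6: N3 marks N3=suspect -> (suspect,v2)
Op 7: N3 marks N2=dead -> (dead,v1)
Op 8: N2 marks N0=dead -> (dead,v1)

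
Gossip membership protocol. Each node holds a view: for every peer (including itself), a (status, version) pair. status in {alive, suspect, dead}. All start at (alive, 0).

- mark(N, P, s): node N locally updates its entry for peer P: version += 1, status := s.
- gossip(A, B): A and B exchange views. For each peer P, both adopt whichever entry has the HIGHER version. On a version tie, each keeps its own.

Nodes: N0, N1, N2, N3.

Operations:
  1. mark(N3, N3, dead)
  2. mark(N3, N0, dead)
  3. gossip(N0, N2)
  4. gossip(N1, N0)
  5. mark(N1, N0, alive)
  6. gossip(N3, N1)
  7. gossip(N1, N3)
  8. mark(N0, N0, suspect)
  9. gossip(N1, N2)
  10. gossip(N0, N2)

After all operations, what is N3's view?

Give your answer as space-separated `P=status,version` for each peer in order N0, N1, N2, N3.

Answer: N0=dead,1 N1=alive,0 N2=alive,0 N3=dead,1

Derivation:
Op 1: N3 marks N3=dead -> (dead,v1)
Op 2: N3 marks N0=dead -> (dead,v1)
Op 3: gossip N0<->N2 -> N0.N0=(alive,v0) N0.N1=(alive,v0) N0.N2=(alive,v0) N0.N3=(alive,v0) | N2.N0=(alive,v0) N2.N1=(alive,v0) N2.N2=(alive,v0) N2.N3=(alive,v0)
Op 4: gossip N1<->N0 -> N1.N0=(alive,v0) N1.N1=(alive,v0) N1.N2=(alive,v0) N1.N3=(alive,v0) | N0.N0=(alive,v0) N0.N1=(alive,v0) N0.N2=(alive,v0) N0.N3=(alive,v0)
Op 5: N1 marks N0=alive -> (alive,v1)
Op 6: gossip N3<->N1 -> N3.N0=(dead,v1) N3.N1=(alive,v0) N3.N2=(alive,v0) N3.N3=(dead,v1) | N1.N0=(alive,v1) N1.N1=(alive,v0) N1.N2=(alive,v0) N1.N3=(dead,v1)
Op 7: gossip N1<->N3 -> N1.N0=(alive,v1) N1.N1=(alive,v0) N1.N2=(alive,v0) N1.N3=(dead,v1) | N3.N0=(dead,v1) N3.N1=(alive,v0) N3.N2=(alive,v0) N3.N3=(dead,v1)
Op 8: N0 marks N0=suspect -> (suspect,v1)
Op 9: gossip N1<->N2 -> N1.N0=(alive,v1) N1.N1=(alive,v0) N1.N2=(alive,v0) N1.N3=(dead,v1) | N2.N0=(alive,v1) N2.N1=(alive,v0) N2.N2=(alive,v0) N2.N3=(dead,v1)
Op 10: gossip N0<->N2 -> N0.N0=(suspect,v1) N0.N1=(alive,v0) N0.N2=(alive,v0) N0.N3=(dead,v1) | N2.N0=(alive,v1) N2.N1=(alive,v0) N2.N2=(alive,v0) N2.N3=(dead,v1)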